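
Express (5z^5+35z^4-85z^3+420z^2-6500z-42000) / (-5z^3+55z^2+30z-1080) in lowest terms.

(-z^3-9z^2-25z-350)/(z-9)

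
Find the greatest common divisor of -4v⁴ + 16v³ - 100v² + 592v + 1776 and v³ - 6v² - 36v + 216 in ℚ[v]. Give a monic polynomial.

v - 6

Repeated division with remainder:
  -4v⁴ + 16v³ - 100v² + 592v + 1776 = (-4v - 8)(v³ - 6v² - 36v + 216) + (-292v² + 1168v + 3504)
  v³ - 6v² - 36v + 216 = (-(1/292)v + 1/146)(-292v² + 1168v + 3504) + (-32v + 192)
  -292v² + 1168v + 3504 = ((73/8)v + 73/4)(-32v + 192) + (0)
Last nonzero remainder: -32v + 192. Dividing through by -32 gives the monic gcd v - 6.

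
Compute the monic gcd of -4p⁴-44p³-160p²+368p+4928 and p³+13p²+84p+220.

p²+8p+44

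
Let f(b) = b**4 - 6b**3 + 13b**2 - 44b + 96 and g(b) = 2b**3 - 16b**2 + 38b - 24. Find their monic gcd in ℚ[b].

b**2 - 7b + 12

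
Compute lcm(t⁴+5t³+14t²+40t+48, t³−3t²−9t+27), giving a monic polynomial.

t⁶−t⁵−7t⁴+t³−66t²+72t+432

Repeated division with remainder:
  t⁴+5t³+14t²+40t+48 = (t+8)(t³−3t²−9t+27) + (47t²+85t−168)
  t³−3t²−9t+27 = ((1/47)t−226/2209)(47t²+85t−168) + ((7225/2209)t+21675/2209)
  47t²+85t−168 = ((103823/7225)t−123704/7225)((7225/2209)t+21675/2209) + (0)
Last nonzero remainder: (7225/2209)t+21675/2209. Dividing through by 7225/2209 gives the monic gcd t+3.
Then lcm(f, g) = f·g / gcd(f, g); expanding and making the result monic gives the answer.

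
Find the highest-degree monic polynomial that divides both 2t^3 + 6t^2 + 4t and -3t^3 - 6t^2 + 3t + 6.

Apply the Euclidean algorithm:
  2t^3 + 6t^2 + 4t = (-2/3)(-3t^3 - 6t^2 + 3t + 6) + (2t^2 + 6t + 4)
  -3t^3 - 6t^2 + 3t + 6 = (-(3/2)t + 3/2)(2t^2 + 6t + 4) + (0)
Last nonzero remainder: 2t^2 + 6t + 4. Dividing through by 2 gives the monic gcd t^2 + 3t + 2.

t^2 + 3t + 2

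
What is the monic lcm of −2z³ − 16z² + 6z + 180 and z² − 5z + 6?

z⁴ + 6z³ − 19z² − 84z + 180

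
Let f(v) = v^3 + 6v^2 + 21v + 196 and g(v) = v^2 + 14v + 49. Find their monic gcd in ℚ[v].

By polynomial division,
  v^3 + 6v^2 + 21v + 196 = (v − 8)(v^2 + 14v + 49) + (84v + 588)
  v^2 + 14v + 49 = ((1/84)v + 1/12)(84v + 588) + (0)
Last nonzero remainder: 84v + 588. Dividing through by 84 gives the monic gcd v + 7.

v + 7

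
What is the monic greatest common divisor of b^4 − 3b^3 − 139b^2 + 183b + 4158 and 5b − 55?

Apply the Euclidean algorithm:
  b^4 − 3b^3 − 139b^2 + 183b + 4158 = ((1/5)b^3 + (8/5)b^2 − (51/5)b − 378/5)(5b − 55) + (0)
Last nonzero remainder: 5b − 55. Dividing through by 5 gives the monic gcd b − 11.

b − 11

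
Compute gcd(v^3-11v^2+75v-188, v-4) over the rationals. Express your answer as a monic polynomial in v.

v-4

By polynomial division,
  v^3-11v^2+75v-188 = (v^2-7v+47)(v-4) + (0)
The last nonzero remainder v-4 is already monic.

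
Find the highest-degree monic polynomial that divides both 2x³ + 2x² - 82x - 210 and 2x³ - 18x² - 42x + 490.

x² - 2x - 35

Repeated division with remainder:
  2x³ + 2x² - 82x - 210 = (2x³ - 18x² - 42x + 490) + (20x² - 40x - 700)
  2x³ - 18x² - 42x + 490 = ((1/10)x - 7/10)(20x² - 40x - 700) + (0)
Last nonzero remainder: 20x² - 40x - 700. Dividing through by 20 gives the monic gcd x² - 2x - 35.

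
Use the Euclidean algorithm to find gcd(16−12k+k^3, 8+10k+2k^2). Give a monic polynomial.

Repeated division with remainder:
  k^3−12k+16 = ((1/2)k−5/2)(2k^2+10k+8) + (9k+36)
  2k^2+10k+8 = ((2/9)k+2/9)(9k+36) + (0)
Last nonzero remainder: 9k+36. Dividing through by 9 gives the monic gcd k+4.

4+k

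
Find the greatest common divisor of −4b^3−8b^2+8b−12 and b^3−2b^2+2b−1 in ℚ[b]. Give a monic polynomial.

b^2−b+1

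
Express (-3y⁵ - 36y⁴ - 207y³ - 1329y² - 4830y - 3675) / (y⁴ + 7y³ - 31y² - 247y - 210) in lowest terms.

Apply the Euclidean algorithm:
  -3y⁵ - 36y⁴ - 207y³ - 1329y² - 4830y - 3675 = (-3y - 15)(y⁴ + 7y³ - 31y² - 247y - 210) + (-195y³ - 2535y² - 9165y - 6825)
  y⁴ + 7y³ - 31y² - 247y - 210 = (-(1/195)y + 2/65)(-195y³ - 2535y² - 9165y - 6825) + (0)
Last nonzero remainder: -195y³ - 2535y² - 9165y - 6825. Dividing through by -195 gives the monic gcd y³ + 13y² + 47y + 35.
Cancel y³ + 13y² + 47y + 35 from numerator and denominator to get the reduced form.

(-3y² + 3y - 105)/(y - 6)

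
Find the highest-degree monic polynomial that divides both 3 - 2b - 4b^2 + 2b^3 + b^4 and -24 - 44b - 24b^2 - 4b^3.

Repeated division with remainder:
  b^4 + 2b^3 - 4b^2 - 2b + 3 = (-(1/4)b + 1)(-4b^3 - 24b^2 - 44b - 24) + (9b^2 + 36b + 27)
  -4b^3 - 24b^2 - 44b - 24 = (-(4/9)b - 8/9)(9b^2 + 36b + 27) + (0)
Last nonzero remainder: 9b^2 + 36b + 27. Dividing through by 9 gives the monic gcd b^2 + 4b + 3.

3 + 4b + b^2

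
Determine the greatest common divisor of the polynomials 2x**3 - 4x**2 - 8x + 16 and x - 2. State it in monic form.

x - 2

Euclidean algorithm in ℚ[x]:
  2x**3 - 4x**2 - 8x + 16 = (2x**2 - 8)(x - 2) + (0)
The last nonzero remainder x - 2 is already monic.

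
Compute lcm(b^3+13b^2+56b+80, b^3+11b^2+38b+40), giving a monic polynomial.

b^4+15b^3+82b^2+192b+160

Repeated division with remainder:
  b^3+13b^2+56b+80 = (b^3+11b^2+38b+40) + (2b^2+18b+40)
  b^3+11b^2+38b+40 = ((1/2)b+1)(2b^2+18b+40) + (0)
Last nonzero remainder: 2b^2+18b+40. Dividing through by 2 gives the monic gcd b^2+9b+20.
Then lcm(f, g) = f·g / gcd(f, g); expanding and making the result monic gives the answer.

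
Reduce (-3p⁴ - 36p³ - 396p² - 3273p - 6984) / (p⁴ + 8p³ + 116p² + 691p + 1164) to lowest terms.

Repeated division with remainder:
  -3p⁴ - 36p³ - 396p² - 3273p - 6984 = (-3)(p⁴ + 8p³ + 116p² + 691p + 1164) + (-12p³ - 48p² - 1200p - 3492)
  p⁴ + 8p³ + 116p² + 691p + 1164 = (-(1/12)p - 1/3)(-12p³ - 48p² - 1200p - 3492) + (0)
Last nonzero remainder: -12p³ - 48p² - 1200p - 3492. Dividing through by -12 gives the monic gcd p³ + 4p² + 100p + 291.
Cancel p³ + 4p² + 100p + 291 from numerator and denominator to get the reduced form.

(-3p - 24)/(p + 4)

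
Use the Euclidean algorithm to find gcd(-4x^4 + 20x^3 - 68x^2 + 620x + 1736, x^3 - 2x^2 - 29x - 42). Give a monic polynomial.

x^2 - 5x - 14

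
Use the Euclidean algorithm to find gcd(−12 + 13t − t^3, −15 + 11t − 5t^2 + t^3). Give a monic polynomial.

−3 + t

Repeated division with remainder:
  −t^3 + 13t − 12 = (−1)(t^3 − 5t^2 + 11t − 15) + (−5t^2 + 24t − 27)
  t^3 − 5t^2 + 11t − 15 = (−(1/5)t + 1/25)(−5t^2 + 24t − 27) + ((116/25)t − 348/25)
  −5t^2 + 24t − 27 = (−(125/116)t + 225/116)((116/25)t − 348/25) + (0)
Last nonzero remainder: (116/25)t − 348/25. Dividing through by 116/25 gives the monic gcd t − 3.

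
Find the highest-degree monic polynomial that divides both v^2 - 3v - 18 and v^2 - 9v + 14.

Repeated division with remainder:
  v^2 - 3v - 18 = (v^2 - 9v + 14) + (6v - 32)
  v^2 - 9v + 14 = ((1/6)v - 11/18)(6v - 32) + (-50/9)
  6v - 32 = (-(27/25)v + 144/25)(-50/9) + (0)
The last nonzero remainder is the constant -50/9, so the polynomials are coprime and gcd = 1.

1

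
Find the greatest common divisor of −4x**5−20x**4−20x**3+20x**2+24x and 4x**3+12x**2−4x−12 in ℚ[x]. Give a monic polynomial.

x**3+3x**2−x−3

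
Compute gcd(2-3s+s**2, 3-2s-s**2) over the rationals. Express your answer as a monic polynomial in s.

-1+s

Euclidean algorithm in ℚ[s]:
  s**2-3s+2 = (-1)(-s**2-2s+3) + (-5s+5)
  -s**2-2s+3 = ((1/5)s+3/5)(-5s+5) + (0)
Last nonzero remainder: -5s+5. Dividing through by -5 gives the monic gcd s-1.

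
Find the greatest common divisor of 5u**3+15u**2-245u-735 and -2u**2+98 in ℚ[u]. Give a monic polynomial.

u**2-49

By polynomial division,
  5u**3+15u**2-245u-735 = (-(5/2)u-15/2)(-2u**2+98) + (0)
Last nonzero remainder: -2u**2+98. Dividing through by -2 gives the monic gcd u**2-49.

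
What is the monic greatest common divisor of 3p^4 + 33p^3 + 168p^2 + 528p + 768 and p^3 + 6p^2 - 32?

p^2 + 8p + 16

Euclidean algorithm in ℚ[p]:
  3p^4 + 33p^3 + 168p^2 + 528p + 768 = (3p + 15)(p^3 + 6p^2 - 32) + (78p^2 + 624p + 1248)
  p^3 + 6p^2 - 32 = ((1/78)p - 1/39)(78p^2 + 624p + 1248) + (0)
Last nonzero remainder: 78p^2 + 624p + 1248. Dividing through by 78 gives the monic gcd p^2 + 8p + 16.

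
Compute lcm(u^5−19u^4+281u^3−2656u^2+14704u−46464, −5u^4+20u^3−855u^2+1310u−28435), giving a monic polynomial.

Euclidean algorithm in ℚ[u]:
  u^5−19u^4+281u^3−2656u^2+14704u−46464 = (−(1/5)u+3)(−5u^4+20u^3−855u^2+1310u−28435) + (50u^3+171u^2+5087u+38841)
  −5u^4+20u^3−855u^2+1310u−28435 = (−(1/10)u+371/500)(50u^3+171u^2+5087u+38841) + (−(236591/500)u^2+(709773/500)u−28627511/500)
  50u^3+171u^2+5087u+38841 = (−(25000/236591)u−160500/236591)(−(236591/500)u^2+(709773/500)u−28627511/500) + (0)
Last nonzero remainder: −(236591/500)u^2+(709773/500)u−28627511/500. Dividing through by −236591/500 gives the monic gcd u^2−3u+121.
Then lcm(f, g) = f·g / gcd(f, g); expanding and making the result monic gives the answer.

u^7−20u^6+347u^5−3830u^4+30567u^3−186000u^2+737552u−2183808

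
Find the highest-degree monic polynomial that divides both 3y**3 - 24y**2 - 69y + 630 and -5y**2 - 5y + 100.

y + 5

Apply the Euclidean algorithm:
  3y**3 - 24y**2 - 69y + 630 = (-(3/5)y + 27/5)(-5y**2 - 5y + 100) + (18y + 90)
  -5y**2 - 5y + 100 = (-(5/18)y + 10/9)(18y + 90) + (0)
Last nonzero remainder: 18y + 90. Dividing through by 18 gives the monic gcd y + 5.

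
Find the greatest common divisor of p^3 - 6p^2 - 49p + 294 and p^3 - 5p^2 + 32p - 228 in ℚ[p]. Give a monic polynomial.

Euclidean algorithm in ℚ[p]:
  p^3 - 6p^2 - 49p + 294 = (p^3 - 5p^2 + 32p - 228) + (-p^2 - 81p + 522)
  p^3 - 5p^2 + 32p - 228 = (-p + 86)(-p^2 - 81p + 522) + (7520p - 45120)
  -p^2 - 81p + 522 = (-(1/7520)p - 87/7520)(7520p - 45120) + (0)
Last nonzero remainder: 7520p - 45120. Dividing through by 7520 gives the monic gcd p - 6.

p - 6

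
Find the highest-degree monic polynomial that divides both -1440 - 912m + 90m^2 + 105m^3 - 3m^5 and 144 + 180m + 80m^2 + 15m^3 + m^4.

24 + 26m + 9m^2 + m^3

Repeated division with remainder:
  -3m^5 + 105m^3 + 90m^2 - 912m - 1440 = (-3m + 45)(m^4 + 15m^3 + 80m^2 + 180m + 144) + (-330m^3 - 2970m^2 - 8580m - 7920)
  m^4 + 15m^3 + 80m^2 + 180m + 144 = (-(1/330)m - 1/55)(-330m^3 - 2970m^2 - 8580m - 7920) + (0)
Last nonzero remainder: -330m^3 - 2970m^2 - 8580m - 7920. Dividing through by -330 gives the monic gcd m^3 + 9m^2 + 26m + 24.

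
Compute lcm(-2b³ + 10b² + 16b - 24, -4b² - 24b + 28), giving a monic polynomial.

b⁴ + 2b³ - 43b² - 44b + 84

Apply the Euclidean algorithm:
  -2b³ + 10b² + 16b - 24 = ((1/2)b - 11/2)(-4b² - 24b + 28) + (-130b + 130)
  -4b² - 24b + 28 = ((2/65)b + 14/65)(-130b + 130) + (0)
Last nonzero remainder: -130b + 130. Dividing through by -130 gives the monic gcd b - 1.
Then lcm(f, g) = f·g / gcd(f, g); expanding and making the result monic gives the answer.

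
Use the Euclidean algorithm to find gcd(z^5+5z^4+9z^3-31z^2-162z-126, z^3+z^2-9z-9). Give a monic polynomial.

Apply the Euclidean algorithm:
  z^5+5z^4+9z^3-31z^2-162z-126 = (z^2+4z+14)(z^3+z^2-9z-9) + (0)
The last nonzero remainder z^3+z^2-9z-9 is already monic.

z^3+z^2-9z-9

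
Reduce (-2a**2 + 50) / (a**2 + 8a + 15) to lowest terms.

(-2a + 10)/(a + 3)

Apply the Euclidean algorithm:
  -2a**2 + 50 = (-2)(a**2 + 8a + 15) + (16a + 80)
  a**2 + 8a + 15 = ((1/16)a + 3/16)(16a + 80) + (0)
Last nonzero remainder: 16a + 80. Dividing through by 16 gives the monic gcd a + 5.
Cancel a + 5 from numerator and denominator to get the reduced form.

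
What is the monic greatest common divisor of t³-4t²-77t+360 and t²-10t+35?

Repeated division with remainder:
  t³-4t²-77t+360 = (t+6)(t²-10t+35) + (-52t+150)
  t²-10t+35 = (-(1/52)t+185/1352)(-52t+150) + (9785/676)
  -52t+150 = (-(35152/9785)t+20280/1957)(9785/676) + (0)
The last nonzero remainder is the constant 9785/676, so the polynomials are coprime and gcd = 1.

1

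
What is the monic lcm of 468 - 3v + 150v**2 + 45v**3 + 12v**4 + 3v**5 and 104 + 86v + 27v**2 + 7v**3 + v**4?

By polynomial division,
  3v**5 + 12v**4 + 45v**3 + 150v**2 - 3v + 468 = (3v - 9)(v**4 + 7v**3 + 27v**2 + 86v + 104) + (27v**3 + 135v**2 + 459v + 1404)
  v**4 + 7v**3 + 27v**2 + 86v + 104 = ((1/27)v + 2/27)(27v**3 + 135v**2 + 459v + 1404) + (0)
Last nonzero remainder: 27v**3 + 135v**2 + 459v + 1404. Dividing through by 27 gives the monic gcd v**3 + 5v**2 + 17v + 52.
Then lcm(f, g) = f·g / gcd(f, g); expanding and making the result monic gives the answer.

312 + 154v + 99v**2 + 80v**3 + 23v**4 + 6v**5 + v**6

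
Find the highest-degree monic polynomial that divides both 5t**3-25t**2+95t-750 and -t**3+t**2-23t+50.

t**2+t+25

Euclidean algorithm in ℚ[t]:
  5t**3-25t**2+95t-750 = (-5)(-t**3+t**2-23t+50) + (-20t**2-20t-500)
  -t**3+t**2-23t+50 = ((1/20)t-1/10)(-20t**2-20t-500) + (0)
Last nonzero remainder: -20t**2-20t-500. Dividing through by -20 gives the monic gcd t**2+t+25.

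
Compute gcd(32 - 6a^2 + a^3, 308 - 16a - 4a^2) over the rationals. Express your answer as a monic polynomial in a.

1

Euclidean algorithm in ℚ[a]:
  a^3 - 6a^2 + 32 = (-(1/4)a + 5/2)(-4a^2 - 16a + 308) + (117a - 738)
  -4a^2 - 16a + 308 = (-(4/117)a - 536/1521)(117a - 738) + (8100/169)
  117a - 738 = ((2197/900)a - 6929/450)(8100/169) + (0)
The last nonzero remainder is the constant 8100/169, so the polynomials are coprime and gcd = 1.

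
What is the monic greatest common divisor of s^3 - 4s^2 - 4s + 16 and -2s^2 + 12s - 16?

s^2 - 6s + 8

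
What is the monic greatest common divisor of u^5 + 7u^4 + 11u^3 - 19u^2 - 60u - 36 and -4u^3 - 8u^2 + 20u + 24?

u^3 + 2u^2 - 5u - 6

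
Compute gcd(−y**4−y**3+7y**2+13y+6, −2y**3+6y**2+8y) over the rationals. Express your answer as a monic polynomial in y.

y+1

Apply the Euclidean algorithm:
  −y**4−y**3+7y**2+13y+6 = ((1/2)y+2)(−2y**3+6y**2+8y) + (−9y**2−3y+6)
  −2y**3+6y**2+8y = ((2/9)y−20/27)(−9y**2−3y+6) + ((40/9)y+40/9)
  −9y**2−3y+6 = (−(81/40)y+27/20)((40/9)y+40/9) + (0)
Last nonzero remainder: (40/9)y+40/9. Dividing through by 40/9 gives the monic gcd y+1.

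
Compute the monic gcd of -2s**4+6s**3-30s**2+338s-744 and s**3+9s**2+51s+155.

s**2+4s+31

Repeated division with remainder:
  -2s**4+6s**3-30s**2+338s-744 = (-2s+24)(s**3+9s**2+51s+155) + (-144s**2-576s-4464)
  s**3+9s**2+51s+155 = (-(1/144)s-5/144)(-144s**2-576s-4464) + (0)
Last nonzero remainder: -144s**2-576s-4464. Dividing through by -144 gives the monic gcd s**2+4s+31.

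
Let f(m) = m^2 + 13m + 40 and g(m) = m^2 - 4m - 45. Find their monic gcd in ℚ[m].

m + 5

Euclidean algorithm in ℚ[m]:
  m^2 + 13m + 40 = (m^2 - 4m - 45) + (17m + 85)
  m^2 - 4m - 45 = ((1/17)m - 9/17)(17m + 85) + (0)
Last nonzero remainder: 17m + 85. Dividing through by 17 gives the monic gcd m + 5.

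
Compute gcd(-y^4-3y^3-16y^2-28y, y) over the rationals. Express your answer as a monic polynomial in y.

y

Apply the Euclidean algorithm:
  -y^4-3y^3-16y^2-28y = (-y^3-3y^2-16y-28)(y) + (0)
The last nonzero remainder y is already monic.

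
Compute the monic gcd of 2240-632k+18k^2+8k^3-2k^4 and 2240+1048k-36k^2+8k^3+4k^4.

280-9k+k^3

By polynomial division,
  -2k^4+8k^3+18k^2-632k+2240 = (-1/2)(4k^4+8k^3-36k^2+1048k+2240) + (12k^3-108k+3360)
  4k^4+8k^3-36k^2+1048k+2240 = ((1/3)k+2/3)(12k^3-108k+3360) + (0)
Last nonzero remainder: 12k^3-108k+3360. Dividing through by 12 gives the monic gcd k^3-9k+280.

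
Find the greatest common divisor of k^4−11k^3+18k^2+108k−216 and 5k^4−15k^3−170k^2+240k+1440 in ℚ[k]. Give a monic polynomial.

k^2−3k−18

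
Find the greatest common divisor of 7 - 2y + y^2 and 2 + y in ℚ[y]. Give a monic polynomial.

1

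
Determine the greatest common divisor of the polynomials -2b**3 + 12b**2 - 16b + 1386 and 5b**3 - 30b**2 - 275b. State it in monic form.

b - 11

Euclidean algorithm in ℚ[b]:
  -2b**3 + 12b**2 - 16b + 1386 = (-2/5)(5b**3 - 30b**2 - 275b) + (-126b + 1386)
  5b**3 - 30b**2 - 275b = (-(5/126)b**2 - (25/126)b)(-126b + 1386) + (0)
Last nonzero remainder: -126b + 1386. Dividing through by -126 gives the monic gcd b - 11.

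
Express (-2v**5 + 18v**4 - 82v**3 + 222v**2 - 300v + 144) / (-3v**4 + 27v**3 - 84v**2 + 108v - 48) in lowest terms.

(2v**3 - 12v**2 + 42v - 72)/(3v**2 - 18v + 24)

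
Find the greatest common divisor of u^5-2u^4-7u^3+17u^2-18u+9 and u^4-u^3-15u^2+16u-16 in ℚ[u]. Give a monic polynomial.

u^2-u+1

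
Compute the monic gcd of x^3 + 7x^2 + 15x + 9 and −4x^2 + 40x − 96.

1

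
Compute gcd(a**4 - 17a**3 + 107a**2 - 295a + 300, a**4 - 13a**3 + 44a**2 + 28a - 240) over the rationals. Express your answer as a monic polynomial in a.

a**2 - 9a + 20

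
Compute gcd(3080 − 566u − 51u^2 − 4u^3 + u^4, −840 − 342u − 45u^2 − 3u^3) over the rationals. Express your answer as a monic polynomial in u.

70 + 11u + u^2

By polynomial division,
  u^4 − 4u^3 − 51u^2 − 566u + 3080 = (−(1/3)u + 19/3)(−3u^3 − 45u^2 − 342u − 840) + (120u^2 + 1320u + 8400)
  −3u^3 − 45u^2 − 342u − 840 = (−(1/40)u − 1/10)(120u^2 + 1320u + 8400) + (0)
Last nonzero remainder: 120u^2 + 1320u + 8400. Dividing through by 120 gives the monic gcd u^2 + 11u + 70.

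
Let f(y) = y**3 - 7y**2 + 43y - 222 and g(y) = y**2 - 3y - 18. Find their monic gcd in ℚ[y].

Repeated division with remainder:
  y**3 - 7y**2 + 43y - 222 = (y - 4)(y**2 - 3y - 18) + (49y - 294)
  y**2 - 3y - 18 = ((1/49)y + 3/49)(49y - 294) + (0)
Last nonzero remainder: 49y - 294. Dividing through by 49 gives the monic gcd y - 6.

y - 6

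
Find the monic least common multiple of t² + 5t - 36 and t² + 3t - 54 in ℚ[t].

By polynomial division,
  t² + 5t - 36 = (t² + 3t - 54) + (2t + 18)
  t² + 3t - 54 = ((1/2)t - 3)(2t + 18) + (0)
Last nonzero remainder: 2t + 18. Dividing through by 2 gives the monic gcd t + 9.
Then lcm(f, g) = f·g / gcd(f, g); expanding and making the result monic gives the answer.

t³ - t² - 66t + 216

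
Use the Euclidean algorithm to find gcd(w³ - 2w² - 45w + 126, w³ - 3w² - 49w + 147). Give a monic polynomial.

w² + 4w - 21

Apply the Euclidean algorithm:
  w³ - 2w² - 45w + 126 = (w³ - 3w² - 49w + 147) + (w² + 4w - 21)
  w³ - 3w² - 49w + 147 = (w - 7)(w² + 4w - 21) + (0)
The last nonzero remainder w² + 4w - 21 is already monic.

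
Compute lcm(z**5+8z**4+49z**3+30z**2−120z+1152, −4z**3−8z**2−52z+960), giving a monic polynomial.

Repeated division with remainder:
  z**5+8z**4+49z**3+30z**2−120z+1152 = (−(1/4)z**2−(3/2)z−6)(−4z**3−8z**2−52z+960) + (144z**2+1008z+6912)
  −4z**3−8z**2−52z+960 = (−(1/36)z+5/36)(144z**2+1008z+6912) + (0)
Last nonzero remainder: 144z**2+1008z+6912. Dividing through by 144 gives the monic gcd z**2+7z+48.
Then lcm(f, g) = f·g / gcd(f, g); expanding and making the result monic gives the answer.

z**6+3z**5+9z**4−215z**3−270z**2+1752z−5760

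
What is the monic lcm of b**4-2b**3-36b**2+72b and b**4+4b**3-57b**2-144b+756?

b**6+2b**5-65b**4-30b**3+1044b**2-1512b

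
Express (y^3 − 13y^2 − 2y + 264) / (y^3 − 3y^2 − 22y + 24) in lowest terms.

Apply the Euclidean algorithm:
  y^3 − 13y^2 − 2y + 264 = (y^3 − 3y^2 − 22y + 24) + (−10y^2 + 20y + 240)
  y^3 − 3y^2 − 22y + 24 = (−(1/10)y + 1/10)(−10y^2 + 20y + 240) + (0)
Last nonzero remainder: −10y^2 + 20y + 240. Dividing through by −10 gives the monic gcd y^2 − 2y − 24.
Cancel y^2 − 2y − 24 from numerator and denominator to get the reduced form.

(y − 11)/(y − 1)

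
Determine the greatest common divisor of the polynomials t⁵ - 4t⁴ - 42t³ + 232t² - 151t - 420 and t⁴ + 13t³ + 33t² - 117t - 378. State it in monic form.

Repeated division with remainder:
  t⁵ - 4t⁴ - 42t³ + 232t² - 151t - 420 = (t - 17)(t⁴ + 13t³ + 33t² - 117t - 378) + (146t³ + 910t² - 1762t - 6846)
  t⁴ + 13t³ + 33t² - 117t - 378 = ((1/146)t + 247/5329)(146t³ + 910t² - 1762t - 6846) + ((15400/5329)t² + (61600/5329)t - 323400/5329)
  146t³ + 910t² - 1762t - 6846 = ((389017/7700)t + 868627/7700)((15400/5329)t² + (61600/5329)t - 323400/5329) + (0)
Last nonzero remainder: (15400/5329)t² + (61600/5329)t - 323400/5329. Dividing through by 15400/5329 gives the monic gcd t² + 4t - 21.

t² + 4t - 21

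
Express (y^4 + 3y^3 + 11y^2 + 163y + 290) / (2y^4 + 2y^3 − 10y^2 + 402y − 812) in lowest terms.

(y^2 + 7y + 10)/(2y^2 + 10y − 28)

By polynomial division,
  y^4 + 3y^3 + 11y^2 + 163y + 290 = (1/2)(2y^4 + 2y^3 − 10y^2 + 402y − 812) + (2y^3 + 16y^2 − 38y + 696)
  2y^4 + 2y^3 − 10y^2 + 402y − 812 = (y − 7)(2y^3 + 16y^2 − 38y + 696) + (140y^2 − 560y + 4060)
  2y^3 + 16y^2 − 38y + 696 = ((1/70)y + 6/35)(140y^2 − 560y + 4060) + (0)
Last nonzero remainder: 140y^2 − 560y + 4060. Dividing through by 140 gives the monic gcd y^2 − 4y + 29.
Cancel y^2 − 4y + 29 from numerator and denominator to get the reduced form.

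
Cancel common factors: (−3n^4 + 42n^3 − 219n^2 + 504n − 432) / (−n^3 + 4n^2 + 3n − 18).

Repeated division with remainder:
  −3n^4 + 42n^3 − 219n^2 + 504n − 432 = (3n − 30)(−n^3 + 4n^2 + 3n − 18) + (−108n^2 + 648n − 972)
  −n^3 + 4n^2 + 3n − 18 = ((1/108)n + 1/54)(−108n^2 + 648n − 972) + (0)
Last nonzero remainder: −108n^2 + 648n − 972. Dividing through by −108 gives the monic gcd n^2 − 6n + 9.
Cancel n^2 − 6n + 9 from numerator and denominator to get the reduced form.

(3n^2 − 24n + 48)/(n + 2)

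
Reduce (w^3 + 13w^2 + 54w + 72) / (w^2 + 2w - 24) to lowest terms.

(w^2 + 7w + 12)/(w - 4)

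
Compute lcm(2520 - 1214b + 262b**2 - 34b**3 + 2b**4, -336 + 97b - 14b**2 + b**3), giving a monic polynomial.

Repeated division with remainder:
  2b**4 - 34b**3 + 262b**2 - 1214b + 2520 = (2b - 6)(b**3 - 14b**2 + 97b - 336) + (-16b**2 + 40b + 504)
  b**3 - 14b**2 + 97b - 336 = (-(1/16)b + 23/32)(-16b**2 + 40b + 504) + ((399/4)b - 2793/4)
  -16b**2 + 40b + 504 = (-(64/399)b - 96/133)((399/4)b - 2793/4) + (0)
Last nonzero remainder: (399/4)b - 2793/4. Dividing through by 399/4 gives the monic gcd b - 7.
Then lcm(f, g) = f·g / gcd(f, g); expanding and making the result monic gives the answer.

60480 - 37956b + 11797b**2 - 2340b**3 + 298b**4 - 24b**5 + b**6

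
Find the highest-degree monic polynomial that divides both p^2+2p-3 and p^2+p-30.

1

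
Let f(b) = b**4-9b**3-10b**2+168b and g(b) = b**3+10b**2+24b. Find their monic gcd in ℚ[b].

Apply the Euclidean algorithm:
  b**4-9b**3-10b**2+168b = (b-19)(b**3+10b**2+24b) + (156b**2+624b)
  b**3+10b**2+24b = ((1/156)b+1/26)(156b**2+624b) + (0)
Last nonzero remainder: 156b**2+624b. Dividing through by 156 gives the monic gcd b**2+4b.

b**2+4b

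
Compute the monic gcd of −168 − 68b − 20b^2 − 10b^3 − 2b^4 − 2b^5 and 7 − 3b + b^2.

7 − 3b + b^2

By polynomial division,
  −2b^5 − 2b^4 − 10b^3 − 20b^2 − 68b − 168 = (−2b^3 − 8b^2 − 20b − 24)(b^2 − 3b + 7) + (0)
The last nonzero remainder b^2 − 3b + 7 is already monic.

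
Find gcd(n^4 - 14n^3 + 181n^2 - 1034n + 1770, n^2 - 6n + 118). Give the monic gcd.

Repeated division with remainder:
  n^4 - 14n^3 + 181n^2 - 1034n + 1770 = (n^2 - 8n + 15)(n^2 - 6n + 118) + (0)
The last nonzero remainder n^2 - 6n + 118 is already monic.

n^2 - 6n + 118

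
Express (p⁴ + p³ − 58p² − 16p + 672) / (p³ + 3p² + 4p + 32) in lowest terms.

Euclidean algorithm in ℚ[p]:
  p⁴ + p³ − 58p² − 16p + 672 = (p − 2)(p³ + 3p² + 4p + 32) + (−56p² − 40p + 736)
  p³ + 3p² + 4p + 32 = (−(1/56)p − 2/49)(−56p² − 40p + 736) + ((760/49)p + 3040/49)
  −56p² − 40p + 736 = (−(343/95)p + 1127/95)((760/49)p + 3040/49) + (0)
Last nonzero remainder: (760/49)p + 3040/49. Dividing through by 760/49 gives the monic gcd p + 4.
Cancel p + 4 from numerator and denominator to get the reduced form.

(p³ − 3p² − 46p + 168)/(p² − p + 8)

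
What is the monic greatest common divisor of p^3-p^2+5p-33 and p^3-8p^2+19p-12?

Euclidean algorithm in ℚ[p]:
  p^3-p^2+5p-33 = (p^3-8p^2+19p-12) + (7p^2-14p-21)
  p^3-8p^2+19p-12 = ((1/7)p-6/7)(7p^2-14p-21) + (10p-30)
  7p^2-14p-21 = ((7/10)p+7/10)(10p-30) + (0)
Last nonzero remainder: 10p-30. Dividing through by 10 gives the monic gcd p-3.

p-3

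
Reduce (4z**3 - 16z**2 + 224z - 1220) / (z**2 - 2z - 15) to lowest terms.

(4z**2 + 4z + 244)/(z + 3)

Repeated division with remainder:
  4z**3 - 16z**2 + 224z - 1220 = (4z - 8)(z**2 - 2z - 15) + (268z - 1340)
  z**2 - 2z - 15 = ((1/268)z + 3/268)(268z - 1340) + (0)
Last nonzero remainder: 268z - 1340. Dividing through by 268 gives the monic gcd z - 5.
Cancel z - 5 from numerator and denominator to get the reduced form.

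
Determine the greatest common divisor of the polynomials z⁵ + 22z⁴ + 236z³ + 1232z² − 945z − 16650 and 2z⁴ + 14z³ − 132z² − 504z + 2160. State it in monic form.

z² + 7z − 30

By polynomial division,
  z⁵ + 22z⁴ + 236z³ + 1232z² − 945z − 16650 = ((1/2)z + 15/2)(2z⁴ + 14z³ − 132z² − 504z + 2160) + (197z³ + 2474z² + 1755z − 32850)
  2z⁴ + 14z³ − 132z² − 504z + 2160 = ((2/197)z − 2190/38809)(197z³ + 2474z² + 1755z − 32850) + (−(396198/38809)z² − (2773386/38809)z + 11885940/38809)
  197z³ + 2474z² + 1755z − 32850 = (−(7645373/396198)z − 14165285/132066)(−(396198/38809)z² − (2773386/38809)z + 11885940/38809) + (0)
Last nonzero remainder: −(396198/38809)z² − (2773386/38809)z + 11885940/38809. Dividing through by −396198/38809 gives the monic gcd z² + 7z − 30.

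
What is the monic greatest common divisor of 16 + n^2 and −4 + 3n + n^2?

1

By polynomial division,
  n^2 + 16 = (n^2 + 3n − 4) + (−3n + 20)
  n^2 + 3n − 4 = (−(1/3)n − 29/9)(−3n + 20) + (544/9)
  −3n + 20 = (−(27/544)n + 45/136)(544/9) + (0)
The last nonzero remainder is the constant 544/9, so the polynomials are coprime and gcd = 1.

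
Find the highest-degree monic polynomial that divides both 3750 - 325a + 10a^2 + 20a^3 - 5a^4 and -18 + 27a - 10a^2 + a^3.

Repeated division with remainder:
  -5a^4 + 20a^3 + 10a^2 - 325a + 3750 = (-5a - 30)(a^3 - 10a^2 + 27a - 18) + (-155a^2 + 395a + 3210)
  a^3 - 10a^2 + 27a - 18 = (-(1/155)a + 231/4805)(-155a^2 + 395a + 3210) + ((27600/961)a - 165600/961)
  -155a^2 + 395a + 3210 = (-(29791/5520)a - 102827/5520)((27600/961)a - 165600/961) + (0)
Last nonzero remainder: (27600/961)a - 165600/961. Dividing through by 27600/961 gives the monic gcd a - 6.

-6 + a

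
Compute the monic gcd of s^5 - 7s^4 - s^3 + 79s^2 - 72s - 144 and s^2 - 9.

s^2 - 9

By polynomial division,
  s^5 - 7s^4 - s^3 + 79s^2 - 72s - 144 = (s^3 - 7s^2 + 8s + 16)(s^2 - 9) + (0)
The last nonzero remainder s^2 - 9 is already monic.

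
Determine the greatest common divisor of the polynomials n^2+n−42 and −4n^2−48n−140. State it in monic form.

n+7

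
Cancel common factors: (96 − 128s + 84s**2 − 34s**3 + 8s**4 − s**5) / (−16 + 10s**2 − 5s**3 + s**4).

Repeated division with remainder:
  −s**5 + 8s**4 − 34s**3 + 84s**2 − 128s + 96 = (−s + 3)(s**4 − 5s**3 + 10s**2 − 16) + (−9s**3 + 54s**2 − 144s + 144)
  s**4 − 5s**3 + 10s**2 − 16 = (−(1/9)s − 1/9)(−9s**3 + 54s**2 − 144s + 144) + (0)
Last nonzero remainder: −9s**3 + 54s**2 − 144s + 144. Dividing through by −9 gives the monic gcd s**3 − 6s**2 + 16s − 16.
Cancel s**3 − 6s**2 + 16s − 16 from numerator and denominator to get the reduced form.

(−6 + 2s − s**2)/(1 + s)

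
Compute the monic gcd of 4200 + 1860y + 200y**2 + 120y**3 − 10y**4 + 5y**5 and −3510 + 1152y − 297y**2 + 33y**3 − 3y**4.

30 − 6y + y**2

By polynomial division,
  5y**5 − 10y**4 + 120y**3 + 200y**2 + 1860y + 4200 = (−(5/3)y − 15)(−3y**4 + 33y**3 − 297y**2 + 1152y − 3510) + (120y**3 − 2335y**2 + 13290y − 48450)
  −3y**4 + 33y**3 − 297y**2 + 1152y − 3510 = (−(1/40)y − 203/960)(120y**3 − 2335y**2 + 13290y − 48450) + (−(88033/192)y**2 + (88033/32)y − 440165/32)
  120y**3 − 2335y**2 + 13290y − 48450 = (−(23040/88033)y + 310080/88033)(−(88033/192)y**2 + (88033/32)y − 440165/32) + (0)
Last nonzero remainder: −(88033/192)y**2 + (88033/32)y − 440165/32. Dividing through by −88033/192 gives the monic gcd y**2 − 6y + 30.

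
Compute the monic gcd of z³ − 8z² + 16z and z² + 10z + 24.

By polynomial division,
  z³ − 8z² + 16z = (z − 18)(z² + 10z + 24) + (172z + 432)
  z² + 10z + 24 = ((1/172)z + 161/3698)(172z + 432) + (9600/1849)
  172z + 432 = ((79507/2400)z + 16641/200)(9600/1849) + (0)
The last nonzero remainder is the constant 9600/1849, so the polynomials are coprime and gcd = 1.

1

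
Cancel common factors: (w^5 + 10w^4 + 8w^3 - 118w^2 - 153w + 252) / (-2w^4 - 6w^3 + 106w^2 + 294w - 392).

(-w^2 + 9)/(2w - 14)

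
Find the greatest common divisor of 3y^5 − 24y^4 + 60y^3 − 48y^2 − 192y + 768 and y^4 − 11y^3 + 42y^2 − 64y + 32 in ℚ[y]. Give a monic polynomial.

y^2 − 8y + 16

By polynomial division,
  3y^5 − 24y^4 + 60y^3 − 48y^2 − 192y + 768 = (3y + 9)(y^4 − 11y^3 + 42y^2 − 64y + 32) + (33y^3 − 234y^2 + 288y + 480)
  y^4 − 11y^3 + 42y^2 − 64y + 32 = ((1/33)y − 43/363)(33y^3 − 234y^2 + 288y + 480) + ((672/121)y^2 − (5376/121)y + 10752/121)
  33y^3 − 234y^2 + 288y + 480 = ((1331/224)y + 605/112)((672/121)y^2 − (5376/121)y + 10752/121) + (0)
Last nonzero remainder: (672/121)y^2 − (5376/121)y + 10752/121. Dividing through by 672/121 gives the monic gcd y^2 − 8y + 16.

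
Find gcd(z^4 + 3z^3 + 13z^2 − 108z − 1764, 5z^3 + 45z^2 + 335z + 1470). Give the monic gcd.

z^3 + 9z^2 + 67z + 294

Apply the Euclidean algorithm:
  z^4 + 3z^3 + 13z^2 − 108z − 1764 = ((1/5)z − 6/5)(5z^3 + 45z^2 + 335z + 1470) + (0)
Last nonzero remainder: 5z^3 + 45z^2 + 335z + 1470. Dividing through by 5 gives the monic gcd z^3 + 9z^2 + 67z + 294.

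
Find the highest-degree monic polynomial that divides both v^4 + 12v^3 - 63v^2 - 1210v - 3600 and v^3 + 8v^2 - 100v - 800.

v^2 - 2v - 80

Apply the Euclidean algorithm:
  v^4 + 12v^3 - 63v^2 - 1210v - 3600 = (v + 4)(v^3 + 8v^2 - 100v - 800) + (5v^2 - 10v - 400)
  v^3 + 8v^2 - 100v - 800 = ((1/5)v + 2)(5v^2 - 10v - 400) + (0)
Last nonzero remainder: 5v^2 - 10v - 400. Dividing through by 5 gives the monic gcd v^2 - 2v - 80.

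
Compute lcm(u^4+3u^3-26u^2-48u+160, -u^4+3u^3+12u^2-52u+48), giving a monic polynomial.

By polynomial division,
  u^4+3u^3-26u^2-48u+160 = (-1)(-u^4+3u^3+12u^2-52u+48) + (6u^3-14u^2-100u+208)
  -u^4+3u^3+12u^2-52u+48 = (-(1/6)u+1/9)(6u^3-14u^2-100u+208) + (-(28/9)u^2-(56/9)u+224/9)
  6u^3-14u^2-100u+208 = (-(27/14)u+117/14)(-(28/9)u^2-(56/9)u+224/9) + (0)
Last nonzero remainder: -(28/9)u^2-(56/9)u+224/9. Dividing through by -28/9 gives the monic gcd u^2+2u-8.
Then lcm(f, g) = f·g / gcd(f, g); expanding and making the result monic gives the answer.

u^6-2u^5-35u^4+100u^3+244u^2-1088u+960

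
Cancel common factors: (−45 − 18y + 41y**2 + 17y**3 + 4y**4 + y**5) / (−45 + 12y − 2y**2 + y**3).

(−3 − y + 3y**2 + y**3)/(−3 + y)

By polynomial division,
  y**5 + 4y**4 + 17y**3 + 41y**2 − 18y − 45 = (y**2 + 6y + 17)(y**3 − 2y**2 + 12y − 45) + (48y**2 + 48y + 720)
  y**3 − 2y**2 + 12y − 45 = ((1/48)y − 1/16)(48y**2 + 48y + 720) + (0)
Last nonzero remainder: 48y**2 + 48y + 720. Dividing through by 48 gives the monic gcd y**2 + y + 15.
Cancel y**2 + y + 15 from numerator and denominator to get the reduced form.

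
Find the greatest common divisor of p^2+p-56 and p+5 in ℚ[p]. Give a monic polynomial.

1

Repeated division with remainder:
  p^2+p-56 = (p-4)(p+5) + (-36)
  p+5 = (-(1/36)p-5/36)(-36) + (0)
The last nonzero remainder is the constant -36, so the polynomials are coprime and gcd = 1.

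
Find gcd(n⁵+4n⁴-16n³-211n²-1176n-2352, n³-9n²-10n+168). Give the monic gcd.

n²-3n-28

Apply the Euclidean algorithm:
  n⁵+4n⁴-16n³-211n²-1176n-2352 = (n²+13n+111)(n³-9n²-10n+168) + (750n²-2250n-21000)
  n³-9n²-10n+168 = ((1/750)n-1/125)(750n²-2250n-21000) + (0)
Last nonzero remainder: 750n²-2250n-21000. Dividing through by 750 gives the monic gcd n²-3n-28.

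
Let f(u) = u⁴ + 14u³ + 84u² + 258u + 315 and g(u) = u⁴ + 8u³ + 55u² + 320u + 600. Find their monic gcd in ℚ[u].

Repeated division with remainder:
  u⁴ + 14u³ + 84u² + 258u + 315 = (u⁴ + 8u³ + 55u² + 320u + 600) + (6u³ + 29u² − 62u − 285)
  u⁴ + 8u³ + 55u² + 320u + 600 = ((1/6)u + 19/36)(6u³ + 29u² − 62u − 285) + ((1801/36)u² + (3602/9)u + 9005/12)
  6u³ + 29u² − 62u − 285 = ((216/1801)u − 684/1801)((1801/36)u² + (3602/9)u + 9005/12) + (0)
Last nonzero remainder: (1801/36)u² + (3602/9)u + 9005/12. Dividing through by 1801/36 gives the monic gcd u² + 8u + 15.

u² + 8u + 15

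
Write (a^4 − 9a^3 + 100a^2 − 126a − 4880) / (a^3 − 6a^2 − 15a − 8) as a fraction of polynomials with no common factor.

(a^3 − a^2 + 92a + 610)/(a^2 + 2a + 1)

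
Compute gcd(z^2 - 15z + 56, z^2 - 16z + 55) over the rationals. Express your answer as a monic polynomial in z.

1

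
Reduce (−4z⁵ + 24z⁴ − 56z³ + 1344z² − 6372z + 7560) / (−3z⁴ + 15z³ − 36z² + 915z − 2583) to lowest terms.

(4z³ + 16z² + 132z − 360)/(3z² + 15z + 123)

By polynomial division,
  −4z⁵ + 24z⁴ − 56z³ + 1344z² − 6372z + 7560 = ((4/3)z − 4/3)(−3z⁴ + 15z³ − 36z² + 915z − 2583) + (12z³ + 76z² − 1708z + 4116)
  −3z⁴ + 15z³ − 36z² + 915z − 2583 = (−(1/4)z + 17/6)(12z³ + 76z² − 1708z + 4116) + (−(2035/3)z² + (20350/3)z − 14245)
  12z³ + 76z² − 1708z + 4116 = (−(36/2035)z − 588/2035)(−(2035/3)z² + (20350/3)z − 14245) + (0)
Last nonzero remainder: −(2035/3)z² + (20350/3)z − 14245. Dividing through by −2035/3 gives the monic gcd z² − 10z + 21.
Cancel z² − 10z + 21 from numerator and denominator to get the reduced form.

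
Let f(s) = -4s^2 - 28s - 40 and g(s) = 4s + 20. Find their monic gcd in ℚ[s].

Apply the Euclidean algorithm:
  -4s^2 - 28s - 40 = (-s - 2)(4s + 20) + (0)
Last nonzero remainder: 4s + 20. Dividing through by 4 gives the monic gcd s + 5.

s + 5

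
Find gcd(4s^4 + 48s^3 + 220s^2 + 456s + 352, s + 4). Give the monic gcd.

Repeated division with remainder:
  4s^4 + 48s^3 + 220s^2 + 456s + 352 = (4s^3 + 32s^2 + 92s + 88)(s + 4) + (0)
The last nonzero remainder s + 4 is already monic.

s + 4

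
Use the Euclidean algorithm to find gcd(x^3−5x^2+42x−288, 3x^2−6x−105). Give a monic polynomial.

1

Apply the Euclidean algorithm:
  x^3−5x^2+42x−288 = ((1/3)x−1)(3x^2−6x−105) + (71x−393)
  3x^2−6x−105 = ((3/71)x+753/5041)(71x−393) + (−233376/5041)
  71x−393 = (−(357911/233376)x+660371/77792)(−233376/5041) + (0)
The last nonzero remainder is the constant −233376/5041, so the polynomials are coprime and gcd = 1.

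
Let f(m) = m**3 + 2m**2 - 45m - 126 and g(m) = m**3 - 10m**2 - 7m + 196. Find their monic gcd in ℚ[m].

Euclidean algorithm in ℚ[m]:
  m**3 + 2m**2 - 45m - 126 = (m**3 - 10m**2 - 7m + 196) + (12m**2 - 38m - 322)
  m**3 - 10m**2 - 7m + 196 = ((1/12)m - 41/72)(12m**2 - 38m - 322) + (-(65/36)m + 455/36)
  12m**2 - 38m - 322 = (-(432/65)m - 1656/65)(-(65/36)m + 455/36) + (0)
Last nonzero remainder: -(65/36)m + 455/36. Dividing through by -65/36 gives the monic gcd m - 7.

m - 7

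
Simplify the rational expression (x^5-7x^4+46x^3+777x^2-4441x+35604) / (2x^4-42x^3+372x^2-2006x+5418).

(x^3-2x^2-7x+828)/(2x^2-32x+126)

By polynomial division,
  x^5-7x^4+46x^3+777x^2-4441x+35604 = ((1/2)x+7)(2x^4-42x^3+372x^2-2006x+5418) + (154x^3-824x^2+6892x-2322)
  2x^4-42x^3+372x^2-2006x+5418 = ((1/77)x-1205/5929)(154x^3-824x^2+6892x-2322) + ((681984/5929)x^2-(3409920/5929)x+29325312/5929)
  154x^3-824x^2+6892x-2322 = ((456533/340992)x-17787/37888)((681984/5929)x^2-(3409920/5929)x+29325312/5929) + (0)
Last nonzero remainder: (681984/5929)x^2-(3409920/5929)x+29325312/5929. Dividing through by 681984/5929 gives the monic gcd x^2-5x+43.
Cancel x^2-5x+43 from numerator and denominator to get the reduced form.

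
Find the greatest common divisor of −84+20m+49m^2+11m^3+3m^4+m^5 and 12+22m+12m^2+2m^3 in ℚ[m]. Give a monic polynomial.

Apply the Euclidean algorithm:
  m^5+3m^4+11m^3+49m^2+20m−84 = ((1/2)m^2−(3/2)m+9)(2m^3+12m^2+22m+12) + (−32m^2−160m−192)
  2m^3+12m^2+22m+12 = (−(1/16)m−1/16)(−32m^2−160m−192) + (0)
Last nonzero remainder: −32m^2−160m−192. Dividing through by −32 gives the monic gcd m^2+5m+6.

6+5m+m^2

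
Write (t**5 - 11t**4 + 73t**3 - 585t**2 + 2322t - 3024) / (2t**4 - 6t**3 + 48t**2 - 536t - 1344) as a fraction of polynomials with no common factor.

Repeated division with remainder:
  t**5 - 11t**4 + 73t**3 - 585t**2 + 2322t - 3024 = ((1/2)t - 4)(2t**4 - 6t**3 + 48t**2 - 536t - 1344) + (25t**3 - 125t**2 + 850t - 8400)
  2t**4 - 6t**3 + 48t**2 - 536t - 1344 = ((2/25)t + 4/25)(25t**3 - 125t**2 + 850t - 8400) + (0)
Last nonzero remainder: 25t**3 - 125t**2 + 850t - 8400. Dividing through by 25 gives the monic gcd t**3 - 5t**2 + 34t - 336.
Cancel t**3 - 5t**2 + 34t - 336 from numerator and denominator to get the reduced form.

(t**2 - 6t + 9)/(2t + 4)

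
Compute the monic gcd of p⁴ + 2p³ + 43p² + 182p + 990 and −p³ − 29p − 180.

p² − 4p + 45

Apply the Euclidean algorithm:
  p⁴ + 2p³ + 43p² + 182p + 990 = (−p − 2)(−p³ − 29p − 180) + (14p² − 56p + 630)
  −p³ − 29p − 180 = (−(1/14)p − 2/7)(14p² − 56p + 630) + (0)
Last nonzero remainder: 14p² − 56p + 630. Dividing through by 14 gives the monic gcd p² − 4p + 45.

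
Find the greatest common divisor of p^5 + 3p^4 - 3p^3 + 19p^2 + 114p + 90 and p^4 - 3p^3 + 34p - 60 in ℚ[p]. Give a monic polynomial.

p^3 - p^2 - 2p + 30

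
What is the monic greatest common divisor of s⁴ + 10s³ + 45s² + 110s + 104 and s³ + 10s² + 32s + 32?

By polynomial division,
  s⁴ + 10s³ + 45s² + 110s + 104 = (s)(s³ + 10s² + 32s + 32) + (13s² + 78s + 104)
  s³ + 10s² + 32s + 32 = ((1/13)s + 4/13)(13s² + 78s + 104) + (0)
Last nonzero remainder: 13s² + 78s + 104. Dividing through by 13 gives the monic gcd s² + 6s + 8.

s² + 6s + 8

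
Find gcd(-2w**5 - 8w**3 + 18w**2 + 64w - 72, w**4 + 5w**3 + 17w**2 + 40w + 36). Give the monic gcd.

w**3 + 3w**2 + 11w + 18

Euclidean algorithm in ℚ[w]:
  -2w**5 - 8w**3 + 18w**2 + 64w - 72 = (-2w + 10)(w**4 + 5w**3 + 17w**2 + 40w + 36) + (-24w**3 - 72w**2 - 264w - 432)
  w**4 + 5w**3 + 17w**2 + 40w + 36 = (-(1/24)w - 1/12)(-24w**3 - 72w**2 - 264w - 432) + (0)
Last nonzero remainder: -24w**3 - 72w**2 - 264w - 432. Dividing through by -24 gives the monic gcd w**3 + 3w**2 + 11w + 18.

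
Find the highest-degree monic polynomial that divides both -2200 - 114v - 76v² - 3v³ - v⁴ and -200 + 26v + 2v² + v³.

50 + 6v + v²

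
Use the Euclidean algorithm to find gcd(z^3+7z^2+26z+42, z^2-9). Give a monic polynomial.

Repeated division with remainder:
  z^3+7z^2+26z+42 = (z+7)(z^2-9) + (35z+105)
  z^2-9 = ((1/35)z-3/35)(35z+105) + (0)
Last nonzero remainder: 35z+105. Dividing through by 35 gives the monic gcd z+3.

z+3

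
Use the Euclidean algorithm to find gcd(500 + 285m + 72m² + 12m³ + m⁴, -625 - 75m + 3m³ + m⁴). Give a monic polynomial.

125 + 40m + 8m² + m³

Euclidean algorithm in ℚ[m]:
  m⁴ + 12m³ + 72m² + 285m + 500 = (m⁴ + 3m³ - 75m - 625) + (9m³ + 72m² + 360m + 1125)
  m⁴ + 3m³ - 75m - 625 = ((1/9)m - 5/9)(9m³ + 72m² + 360m + 1125) + (0)
Last nonzero remainder: 9m³ + 72m² + 360m + 1125. Dividing through by 9 gives the monic gcd m³ + 8m² + 40m + 125.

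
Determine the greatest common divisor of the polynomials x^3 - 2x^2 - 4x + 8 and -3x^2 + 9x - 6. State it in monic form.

x - 2

Repeated division with remainder:
  x^3 - 2x^2 - 4x + 8 = (-(1/3)x - 1/3)(-3x^2 + 9x - 6) + (-3x + 6)
  -3x^2 + 9x - 6 = (x - 1)(-3x + 6) + (0)
Last nonzero remainder: -3x + 6. Dividing through by -3 gives the monic gcd x - 2.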